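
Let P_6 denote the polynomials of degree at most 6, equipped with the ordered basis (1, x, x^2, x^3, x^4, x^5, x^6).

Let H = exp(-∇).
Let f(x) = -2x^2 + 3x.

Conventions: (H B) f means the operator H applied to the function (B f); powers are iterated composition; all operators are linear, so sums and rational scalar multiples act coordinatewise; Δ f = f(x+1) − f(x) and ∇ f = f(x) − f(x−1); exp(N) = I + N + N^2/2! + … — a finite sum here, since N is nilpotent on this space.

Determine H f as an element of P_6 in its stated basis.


the result is g(x) = -2x^2 + 7x - 7

order-1 term: 4x - 5
order-2 term: -2
the series for exp(-∇) f terminates at order 2
exp(-∇) f = -2x^2 + 7x - 7


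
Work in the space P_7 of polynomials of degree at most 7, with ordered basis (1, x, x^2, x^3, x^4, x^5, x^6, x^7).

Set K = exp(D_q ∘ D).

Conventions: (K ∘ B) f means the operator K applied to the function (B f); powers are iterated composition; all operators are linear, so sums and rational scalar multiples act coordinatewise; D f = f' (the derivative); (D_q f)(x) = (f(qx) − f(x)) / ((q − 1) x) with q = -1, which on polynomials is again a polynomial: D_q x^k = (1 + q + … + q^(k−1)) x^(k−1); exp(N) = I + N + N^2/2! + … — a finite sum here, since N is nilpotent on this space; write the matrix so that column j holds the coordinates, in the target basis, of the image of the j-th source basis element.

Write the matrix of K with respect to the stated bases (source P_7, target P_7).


the matrix is [[1, 0, 2, 0, 4, 0, 8, 0]; [0, 1, 0, 0, 0, 0, 0, 0]; [0, 0, 1, 0, 4, 0, 12, 0]; [0, 0, 0, 1, 0, 0, 0, 0]; [0, 0, 0, 0, 1, 0, 6, 0]; [0, 0, 0, 0, 0, 1, 0, 0]; [0, 0, 0, 0, 0, 0, 1, 0]; [0, 0, 0, 0, 0, 0, 0, 1]] (rows listed top to bottom)

image of 1: 1
image of x: x
image of x^2: x^2 + 2
image of x^3: x^3
image of x^4: x^4 + 4x^2 + 4
image of x^5: x^5
image of x^6: x^6 + 6x^4 + 12x^2 + 8
image of x^7: x^7
each image's coordinates form column j of the matrix


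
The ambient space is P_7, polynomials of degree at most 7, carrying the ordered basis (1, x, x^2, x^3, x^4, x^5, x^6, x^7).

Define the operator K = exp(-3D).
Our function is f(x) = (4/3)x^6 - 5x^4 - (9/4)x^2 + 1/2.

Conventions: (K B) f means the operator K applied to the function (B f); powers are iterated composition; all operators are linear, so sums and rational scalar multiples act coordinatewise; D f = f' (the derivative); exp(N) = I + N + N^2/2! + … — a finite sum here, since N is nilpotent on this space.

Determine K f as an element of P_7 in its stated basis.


the image equals g(x) = (4/3)x^6 - 24x^5 + 175x^4 - 660x^3 + (5391/4)x^2 - (2781/2)x + 2189/4

order-1 term: -24x^5 + 60x^3 + (27/2)x
order-2 term: 180x^4 - 270x^2 - 81/4
order-3 term: -720x^3 + 540x
order-4 term: 1620x^2 - 405
order-5 term: -1944x
order-6 term: 972
the series for exp(-3D) f terminates at order 6
exp(-3D) f = (4/3)x^6 - 24x^5 + 175x^4 - 660x^3 + (5391/4)x^2 - (2781/2)x + 2189/4


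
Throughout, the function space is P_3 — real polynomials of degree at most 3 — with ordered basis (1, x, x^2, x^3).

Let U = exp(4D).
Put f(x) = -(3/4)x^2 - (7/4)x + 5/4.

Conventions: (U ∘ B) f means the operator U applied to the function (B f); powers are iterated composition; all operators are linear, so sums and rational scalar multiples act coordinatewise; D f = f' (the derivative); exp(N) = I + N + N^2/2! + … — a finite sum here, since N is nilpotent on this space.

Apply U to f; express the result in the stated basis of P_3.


the image equals g(x) = -(3/4)x^2 - (31/4)x - 71/4

order-1 term: -6x - 7
order-2 term: -12
the series for exp(4D) f terminates at order 2
exp(4D) f = -(3/4)x^2 - (31/4)x - 71/4


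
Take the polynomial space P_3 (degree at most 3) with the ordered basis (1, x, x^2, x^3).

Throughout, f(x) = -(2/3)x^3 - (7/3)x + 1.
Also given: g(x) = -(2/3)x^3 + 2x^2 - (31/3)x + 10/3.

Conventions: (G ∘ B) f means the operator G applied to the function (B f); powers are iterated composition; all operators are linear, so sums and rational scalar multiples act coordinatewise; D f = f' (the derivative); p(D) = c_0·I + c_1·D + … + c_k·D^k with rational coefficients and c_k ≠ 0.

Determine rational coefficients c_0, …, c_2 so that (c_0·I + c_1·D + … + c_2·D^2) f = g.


c_0 = 1, c_1 = -1, c_2 = 2

D^0 f = -(2/3)x^3 - (7/3)x + 1
D^1 f = -2x^2 - 7/3
D^2 f = -4x
matching coefficients of g against c_0 f + c_1 Df + … from the top degree down determines the c_i
solution: c_0 = 1, c_1 = -1, c_2 = 2


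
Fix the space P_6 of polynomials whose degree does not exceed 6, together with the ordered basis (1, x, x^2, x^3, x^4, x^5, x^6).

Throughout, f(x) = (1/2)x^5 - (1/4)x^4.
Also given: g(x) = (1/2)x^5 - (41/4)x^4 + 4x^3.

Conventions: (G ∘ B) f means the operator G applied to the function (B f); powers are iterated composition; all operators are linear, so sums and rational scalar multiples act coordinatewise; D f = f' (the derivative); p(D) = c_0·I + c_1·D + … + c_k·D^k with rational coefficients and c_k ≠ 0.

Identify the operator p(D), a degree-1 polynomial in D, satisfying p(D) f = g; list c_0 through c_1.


D^0 f = (1/2)x^5 - (1/4)x^4
D^1 f = (5/2)x^4 - x^3
matching coefficients of g against c_0 f + c_1 Df + … from the top degree down determines the c_i
solution: c_0 = 1, c_1 = -4

p(D) = I − 4·D, i.e. c_0 = 1, c_1 = -4


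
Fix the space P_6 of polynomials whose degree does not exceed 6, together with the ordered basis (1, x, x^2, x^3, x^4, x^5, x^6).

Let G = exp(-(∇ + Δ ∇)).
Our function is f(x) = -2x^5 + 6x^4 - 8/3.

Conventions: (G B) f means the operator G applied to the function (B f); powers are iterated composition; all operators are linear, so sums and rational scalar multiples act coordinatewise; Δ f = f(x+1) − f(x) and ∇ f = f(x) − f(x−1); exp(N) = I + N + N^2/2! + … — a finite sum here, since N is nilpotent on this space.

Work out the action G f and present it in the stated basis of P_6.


the result is g(x) = -2x^5 + 16x^4 - 24x^3 - 20x^2 + 14x + 22/3

order-1 term: 10x^4 - 4x^3 - 16x^2 - 14x - 4
order-2 term: -20x^3 - 24x^2 + 2x + 12
order-3 term: 20x^2 + 36x + 14
order-4 term: -10x - 14
order-5 term: 2
the series for exp(-(∇ + Δ ∇)) f terminates at order 5
exp(-(∇ + Δ ∇)) f = -2x^5 + 16x^4 - 24x^3 - 20x^2 + 14x + 22/3


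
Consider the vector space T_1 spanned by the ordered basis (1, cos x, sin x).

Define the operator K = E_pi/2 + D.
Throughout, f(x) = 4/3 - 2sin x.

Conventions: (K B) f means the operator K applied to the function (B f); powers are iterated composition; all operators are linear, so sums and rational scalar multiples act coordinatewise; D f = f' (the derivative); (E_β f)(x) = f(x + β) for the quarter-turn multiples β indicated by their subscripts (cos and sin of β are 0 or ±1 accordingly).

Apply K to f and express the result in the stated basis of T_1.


the result is g(x) = 4/3 - 4cos x

E_pi/2 f = 4/3 - 2cos x
D f = -2cos x
(E_pi/2 + D) f = 4/3 - 4cos x


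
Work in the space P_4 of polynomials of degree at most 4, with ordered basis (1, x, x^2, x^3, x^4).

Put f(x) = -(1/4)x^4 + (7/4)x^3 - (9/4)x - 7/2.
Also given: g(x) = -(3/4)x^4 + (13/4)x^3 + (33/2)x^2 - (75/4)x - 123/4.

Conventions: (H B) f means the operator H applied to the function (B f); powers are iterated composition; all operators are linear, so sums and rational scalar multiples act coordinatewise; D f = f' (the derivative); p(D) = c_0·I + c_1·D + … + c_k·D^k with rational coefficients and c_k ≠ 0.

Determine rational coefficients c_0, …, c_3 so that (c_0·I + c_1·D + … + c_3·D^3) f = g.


c_0 = 3, c_1 = 2, c_2 = -2, c_3 = -3/2

D^0 f = -(1/4)x^4 + (7/4)x^3 - (9/4)x - 7/2
D^1 f = -x^3 + (21/4)x^2 - 9/4
D^2 f = -3x^2 + (21/2)x
D^3 f = -6x + 21/2
matching coefficients of g against c_0 f + c_1 Df + … from the top degree down determines the c_i
solution: c_0 = 3, c_1 = 2, c_2 = -2, c_3 = -3/2


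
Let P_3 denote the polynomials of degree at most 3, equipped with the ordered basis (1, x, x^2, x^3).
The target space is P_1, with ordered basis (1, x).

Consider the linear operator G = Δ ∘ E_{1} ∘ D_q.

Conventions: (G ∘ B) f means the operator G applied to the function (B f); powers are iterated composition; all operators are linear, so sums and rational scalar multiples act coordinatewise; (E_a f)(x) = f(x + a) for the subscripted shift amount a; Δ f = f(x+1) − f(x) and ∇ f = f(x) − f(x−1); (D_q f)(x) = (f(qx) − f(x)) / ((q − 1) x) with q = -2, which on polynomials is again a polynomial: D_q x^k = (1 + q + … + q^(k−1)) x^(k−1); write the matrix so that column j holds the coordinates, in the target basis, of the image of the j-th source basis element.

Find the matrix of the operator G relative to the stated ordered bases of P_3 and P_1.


image of 1: 0
image of x: 0
image of x^2: -1
image of x^3: 6x + 9
each image's coordinates form column j of the matrix

the matrix is [[0, 0, -1, 9]; [0, 0, 0, 6]] (rows listed top to bottom)


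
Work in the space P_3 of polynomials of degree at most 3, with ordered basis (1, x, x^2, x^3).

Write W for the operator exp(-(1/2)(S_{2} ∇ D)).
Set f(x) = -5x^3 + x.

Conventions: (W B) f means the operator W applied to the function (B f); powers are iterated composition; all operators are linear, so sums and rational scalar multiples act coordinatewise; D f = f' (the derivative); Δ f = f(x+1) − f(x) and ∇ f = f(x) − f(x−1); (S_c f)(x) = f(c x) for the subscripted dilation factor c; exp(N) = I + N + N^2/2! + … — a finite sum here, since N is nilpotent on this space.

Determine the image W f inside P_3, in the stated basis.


the result is g(x) = -5x^3 + 31x - 15/2

order-1 term: 30x - 15/2
the series for exp(-(1/2)(S_{2} ∇ D)) f terminates at order 1
exp(-(1/2)(S_{2} ∇ D)) f = -5x^3 + 31x - 15/2


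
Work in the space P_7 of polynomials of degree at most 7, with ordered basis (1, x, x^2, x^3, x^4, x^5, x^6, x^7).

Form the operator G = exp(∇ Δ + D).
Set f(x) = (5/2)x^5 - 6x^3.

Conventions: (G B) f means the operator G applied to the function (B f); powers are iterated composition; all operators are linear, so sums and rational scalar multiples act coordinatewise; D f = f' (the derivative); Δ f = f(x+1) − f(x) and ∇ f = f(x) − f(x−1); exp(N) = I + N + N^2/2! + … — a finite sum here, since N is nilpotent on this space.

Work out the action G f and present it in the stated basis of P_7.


order-1 term: (25/2)x^4 + 50x^3 - 18x^2 - 11x
order-2 term: 25x^3 + 150x^2 + 132x - 11
order-3 term: 25x^2 + 150x + 144
order-4 term: (25/2)x + 50
order-5 term: 5/2
the series for exp(∇ Δ + D) f terminates at order 5
exp(∇ Δ + D) f = (5/2)x^5 + (25/2)x^4 + 69x^3 + 157x^2 + (567/2)x + 371/2

the image equals g(x) = (5/2)x^5 + (25/2)x^4 + 69x^3 + 157x^2 + (567/2)x + 371/2


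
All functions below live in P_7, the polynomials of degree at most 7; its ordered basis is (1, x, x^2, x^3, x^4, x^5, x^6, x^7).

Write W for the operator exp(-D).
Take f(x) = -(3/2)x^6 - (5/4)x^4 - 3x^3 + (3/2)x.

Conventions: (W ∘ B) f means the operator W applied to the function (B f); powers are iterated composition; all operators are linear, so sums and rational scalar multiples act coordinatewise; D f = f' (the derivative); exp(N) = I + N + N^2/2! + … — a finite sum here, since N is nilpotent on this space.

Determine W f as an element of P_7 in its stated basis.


order-1 term: 9x^5 + 5x^3 + 9x^2 - 3/2
order-2 term: -(45/2)x^4 - (15/2)x^2 - 9x
order-3 term: 30x^3 + 5x + 3
order-4 term: -(45/2)x^2 - 5/4
order-5 term: 9x
order-6 term: -3/2
the series for exp(-D) f terminates at order 6
exp(-D) f = -(3/2)x^6 + 9x^5 - (95/4)x^4 + 32x^3 - 21x^2 + (13/2)x - 5/4

g(x) = -(3/2)x^6 + 9x^5 - (95/4)x^4 + 32x^3 - 21x^2 + (13/2)x - 5/4


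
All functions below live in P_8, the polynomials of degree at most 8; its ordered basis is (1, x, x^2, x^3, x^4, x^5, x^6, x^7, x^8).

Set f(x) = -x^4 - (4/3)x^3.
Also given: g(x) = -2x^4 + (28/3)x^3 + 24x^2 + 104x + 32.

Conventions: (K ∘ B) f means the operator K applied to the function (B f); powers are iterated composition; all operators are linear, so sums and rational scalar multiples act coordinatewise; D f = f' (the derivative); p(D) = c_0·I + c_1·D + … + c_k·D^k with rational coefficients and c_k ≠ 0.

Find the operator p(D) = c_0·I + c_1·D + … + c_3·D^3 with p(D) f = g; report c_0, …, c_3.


D^0 f = -x^4 - (4/3)x^3
D^1 f = -4x^3 - 4x^2
D^2 f = -12x^2 - 8x
D^3 f = -24x - 8
matching coefficients of g against c_0 f + c_1 Df + … from the top degree down determines the c_i
solution: c_0 = 2, c_1 = -3, c_2 = -1, c_3 = -4

c_0 = 2, c_1 = -3, c_2 = -1, c_3 = -4


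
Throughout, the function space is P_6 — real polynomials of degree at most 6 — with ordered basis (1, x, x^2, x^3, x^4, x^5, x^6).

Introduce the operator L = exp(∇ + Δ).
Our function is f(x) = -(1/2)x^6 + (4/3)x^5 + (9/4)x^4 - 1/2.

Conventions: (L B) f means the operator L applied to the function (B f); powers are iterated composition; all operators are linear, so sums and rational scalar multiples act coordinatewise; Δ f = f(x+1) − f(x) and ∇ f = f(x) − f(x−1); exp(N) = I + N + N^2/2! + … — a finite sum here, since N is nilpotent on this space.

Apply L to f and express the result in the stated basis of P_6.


order-1 term: -6x^5 + (40/3)x^4 - 2x^3 + (80/3)x^2 + 12x + 8/3
order-2 term: -30x^4 + (160/3)x^3 - 66x^2 + (320/3)x + 4
order-3 term: -80x^3 + (320/3)x^2 - 168x + 320/3
order-4 term: -120x^2 + (320/3)x - 124
order-5 term: -96x + 128/3
order-6 term: -32
the series for exp(∇ + Δ) f terminates at order 6
exp(∇ + Δ) f = -(1/2)x^6 - (14/3)x^5 - (173/12)x^4 - (86/3)x^3 - (158/3)x^2 - (116/3)x - 1/2

the result is g(x) = -(1/2)x^6 - (14/3)x^5 - (173/12)x^4 - (86/3)x^3 - (158/3)x^2 - (116/3)x - 1/2


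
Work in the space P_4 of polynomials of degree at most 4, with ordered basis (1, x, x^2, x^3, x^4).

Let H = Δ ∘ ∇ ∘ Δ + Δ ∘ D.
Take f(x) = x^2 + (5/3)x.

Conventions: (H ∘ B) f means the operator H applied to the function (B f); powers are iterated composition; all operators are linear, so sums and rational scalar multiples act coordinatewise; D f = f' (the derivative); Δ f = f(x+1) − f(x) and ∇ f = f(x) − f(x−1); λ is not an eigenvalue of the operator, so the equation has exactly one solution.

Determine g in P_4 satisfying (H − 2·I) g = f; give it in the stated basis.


write g with unknown coordinates in the stated basis and equate coefficients in (H − 2·I) g = f
solving from the highest basis element down gives g = -(1/2)x^2 - (5/6)x - 1/2
check: H g = -1
so H g − 2·g = x^2 + (5/3)x = f ✓

the image equals g(x) = -(1/2)x^2 - (5/6)x - 1/2


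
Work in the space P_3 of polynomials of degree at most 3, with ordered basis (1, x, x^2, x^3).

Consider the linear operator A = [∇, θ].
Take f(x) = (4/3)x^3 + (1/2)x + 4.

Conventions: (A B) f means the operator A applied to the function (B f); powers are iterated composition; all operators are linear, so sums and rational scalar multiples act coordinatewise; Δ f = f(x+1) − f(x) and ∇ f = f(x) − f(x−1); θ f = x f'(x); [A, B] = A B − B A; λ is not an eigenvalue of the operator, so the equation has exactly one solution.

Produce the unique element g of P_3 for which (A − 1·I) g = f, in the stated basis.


write g with unknown coordinates in the stated basis and equate coefficients in (A − 1·I) g = f
solving from the highest basis element down gives g = -(4/3)x^3 - 4x^2 - (1/2)x - 1/2
check: A g = -4x^2 + 7/2
so A g − 1·g = (4/3)x^3 + (1/2)x + 4 = f ✓

the result is g(x) = -(4/3)x^3 - 4x^2 - (1/2)x - 1/2


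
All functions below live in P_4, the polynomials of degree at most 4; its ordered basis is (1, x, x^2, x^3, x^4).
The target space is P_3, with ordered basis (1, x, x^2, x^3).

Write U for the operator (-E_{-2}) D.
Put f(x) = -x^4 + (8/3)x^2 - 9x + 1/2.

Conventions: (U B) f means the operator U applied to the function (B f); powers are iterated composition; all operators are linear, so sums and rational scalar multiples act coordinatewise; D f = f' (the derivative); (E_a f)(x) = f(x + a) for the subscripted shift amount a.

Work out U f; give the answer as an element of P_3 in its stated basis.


the result is g(x) = 4x^3 - 24x^2 + (128/3)x - 37/3

D f = -4x^3 + (16/3)x - 9
E_{-2} D f = -4x^3 + 24x^2 - (128/3)x + 37/3
(-E_{-2}) D f = 4x^3 - 24x^2 + (128/3)x - 37/3


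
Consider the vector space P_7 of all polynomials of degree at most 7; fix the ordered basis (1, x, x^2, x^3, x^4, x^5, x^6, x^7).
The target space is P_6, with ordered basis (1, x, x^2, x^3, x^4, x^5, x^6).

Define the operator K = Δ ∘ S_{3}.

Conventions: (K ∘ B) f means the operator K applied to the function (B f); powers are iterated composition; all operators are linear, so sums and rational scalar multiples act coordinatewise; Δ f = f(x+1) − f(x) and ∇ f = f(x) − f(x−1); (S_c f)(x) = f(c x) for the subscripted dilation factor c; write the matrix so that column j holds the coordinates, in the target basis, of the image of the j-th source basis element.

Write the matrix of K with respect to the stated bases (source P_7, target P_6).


image of 1: 0
image of x: 3
image of x^2: 18x + 9
image of x^3: 81x^2 + 81x + 27
image of x^4: 324x^3 + 486x^2 + 324x + 81
image of x^5: 1215x^4 + 2430x^3 + 2430x^2 + 1215x + 243
image of x^6: 4374x^5 + 10935x^4 + 14580x^3 + 10935x^2 + 4374x + 729
image of x^7: 15309x^6 + 45927x^5 + 76545x^4 + 76545x^3 + 45927x^2 + 15309x + 2187
each image's coordinates form column j of the matrix

the matrix is [[0, 3, 9, 27, 81, 243, 729, 2187]; [0, 0, 18, 81, 324, 1215, 4374, 15309]; [0, 0, 0, 81, 486, 2430, 10935, 45927]; [0, 0, 0, 0, 324, 2430, 14580, 76545]; [0, 0, 0, 0, 0, 1215, 10935, 76545]; [0, 0, 0, 0, 0, 0, 4374, 45927]; [0, 0, 0, 0, 0, 0, 0, 15309]] (rows listed top to bottom)


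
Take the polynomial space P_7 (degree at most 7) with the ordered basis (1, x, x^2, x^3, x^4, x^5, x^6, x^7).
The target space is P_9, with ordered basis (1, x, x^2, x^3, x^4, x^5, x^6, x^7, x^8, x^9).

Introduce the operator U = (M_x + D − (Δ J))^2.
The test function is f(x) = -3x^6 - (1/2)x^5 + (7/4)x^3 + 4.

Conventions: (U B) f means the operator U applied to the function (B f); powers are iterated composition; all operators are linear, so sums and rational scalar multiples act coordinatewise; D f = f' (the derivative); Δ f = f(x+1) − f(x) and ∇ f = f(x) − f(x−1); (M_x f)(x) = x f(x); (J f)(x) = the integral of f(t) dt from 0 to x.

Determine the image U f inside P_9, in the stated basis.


M_x f = -3x^7 - (1/2)x^6 + (7/4)x^4 + 4x
D f = -18x^5 - (5/2)x^4 + (21/4)x^2
J f = -(3/7)x^7 - (1/12)x^6 + (7/16)x^4 + 4x
Δ J f = -3x^6 - (19/2)x^5 - (65/4)x^4 - (179/12)x^3 - (61/8)x^2 - (7/4)x + 1319/336
(-(Δ J)) f = 3x^6 + (19/2)x^5 + (65/4)x^4 + (179/12)x^3 + (61/8)x^2 + (7/4)x - 1319/336
(M_x + D − (Δ J)) f = -3x^7 + (5/2)x^6 - (17/2)x^5 + (31/2)x^4 + (179/12)x^3 + (103/8)x^2 + (23/4)x - 1319/336
M_x (M_x + D − (Δ J)) f = -3x^8 + (5/2)x^7 - (17/2)x^6 + (31/2)x^5 + (179/12)x^4 + (103/8)x^3 + (23/4)x^2 - (1319/336)x
D (M_x + D − (Δ J)) f = -21x^6 + 15x^5 - (85/2)x^4 + 62x^3 + (179/4)x^2 + (103/4)x + 23/4
J (M_x + D − (Δ J)) f = -(3/8)x^8 + (5/14)x^7 - (17/12)x^6 + (31/10)x^5 + (179/48)x^4 + (103/24)x^3 + (23/8)x^2 - (1319/336)x
Δ J (M_x + D − (Δ J)) f = -3x^7 - 8x^6 - 22x^5 - (39/2)x^4 + (109/12)x^3 + 42x^2 + (961/24)x + 1209/140
(-(Δ J)) (M_x + D − (Δ J)) f = 3x^7 + 8x^6 + 22x^5 + (39/2)x^4 - (109/12)x^3 - 42x^2 - (961/24)x - 1209/140
(M_x + D − (Δ J)) (M_x + D − (Δ J)) f = -3x^8 + (11/2)x^7 - (43/2)x^6 + (105/2)x^5 - (97/12)x^4 + (1579/24)x^3 + (17/2)x^2 - (6121/336)x - 101/35

the image equals g(x) = -3x^8 + (11/2)x^7 - (43/2)x^6 + (105/2)x^5 - (97/12)x^4 + (1579/24)x^3 + (17/2)x^2 - (6121/336)x - 101/35


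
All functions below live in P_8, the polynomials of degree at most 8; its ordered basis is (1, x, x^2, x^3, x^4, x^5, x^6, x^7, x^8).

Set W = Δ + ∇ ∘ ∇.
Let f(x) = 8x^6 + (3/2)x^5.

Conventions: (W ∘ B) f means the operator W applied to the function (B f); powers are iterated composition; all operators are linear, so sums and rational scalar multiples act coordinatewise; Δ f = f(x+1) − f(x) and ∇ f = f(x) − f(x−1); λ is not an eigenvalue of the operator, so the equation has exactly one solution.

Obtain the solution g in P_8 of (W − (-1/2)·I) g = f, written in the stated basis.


write g with unknown coordinates in the stated basis and equate coefficients in (W − (-1/2)·I) g = f
solving from the highest basis element down gives g = 16x^6 - 189x^5 + 450x^4 + 10940x^3 - 107940x^2 + 286758x + 157046
check: W g = 96x^5 - 225x^4 - 5470x^3 + 53970x^2 - 143379x - 78523
so W g − (-1/2)·g = 8x^6 + (3/2)x^5 = f ✓

the result is g(x) = 16x^6 - 189x^5 + 450x^4 + 10940x^3 - 107940x^2 + 286758x + 157046


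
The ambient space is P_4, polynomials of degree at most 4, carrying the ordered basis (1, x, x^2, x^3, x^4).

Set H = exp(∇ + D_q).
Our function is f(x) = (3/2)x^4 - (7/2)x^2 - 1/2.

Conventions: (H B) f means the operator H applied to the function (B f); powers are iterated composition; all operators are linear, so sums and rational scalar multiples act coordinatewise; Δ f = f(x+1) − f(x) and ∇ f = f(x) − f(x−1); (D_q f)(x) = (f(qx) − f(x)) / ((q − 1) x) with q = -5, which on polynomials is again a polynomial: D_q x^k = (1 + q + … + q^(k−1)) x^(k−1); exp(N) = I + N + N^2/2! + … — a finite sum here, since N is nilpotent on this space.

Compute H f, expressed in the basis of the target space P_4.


order-1 term: -150x^3 - 9x^2 + 13x + 2
order-2 term: -1800x^2 + 234x - 115/2
order-3 term: 1200x + 756
order-4 term: 600
the series for exp(∇ + D_q) f terminates at order 4
exp(∇ + D_q) f = (3/2)x^4 - 150x^3 - (3625/2)x^2 + 1447x + 1300

the result is g(x) = (3/2)x^4 - 150x^3 - (3625/2)x^2 + 1447x + 1300


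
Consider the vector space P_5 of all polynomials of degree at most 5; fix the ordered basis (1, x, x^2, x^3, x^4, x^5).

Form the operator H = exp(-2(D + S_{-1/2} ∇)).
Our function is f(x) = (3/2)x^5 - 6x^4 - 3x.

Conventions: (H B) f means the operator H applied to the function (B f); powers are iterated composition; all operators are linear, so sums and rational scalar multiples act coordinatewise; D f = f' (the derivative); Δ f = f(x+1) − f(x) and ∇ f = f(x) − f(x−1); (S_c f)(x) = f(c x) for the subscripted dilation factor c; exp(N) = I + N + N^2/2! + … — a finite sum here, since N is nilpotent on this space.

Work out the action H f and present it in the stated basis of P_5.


the image equals g(x) = (3/2)x^5 - (351/16)x^4 + (3009/32)x^3 - (21267/64)x^2 + (3489/128)x - 33885/128

order-1 term: -(255/16)x^4 + (153/4)x^3 - (51/2)x^2 - (63/2)x - 3
order-2 term: (1785/32)x^3 - (5355/32)x^2 - (255/4)x - 267/16
order-3 term: -(8925/64)x^2 + (1785/32)x - 255/4
order-4 term: (8925/128)x - 16065/128
order-5 term: -1785/32
the series for exp(-2(D + S_{-1/2} ∇)) f terminates at order 5
exp(-2(D + S_{-1/2} ∇)) f = (3/2)x^5 - (351/16)x^4 + (3009/32)x^3 - (21267/64)x^2 + (3489/128)x - 33885/128


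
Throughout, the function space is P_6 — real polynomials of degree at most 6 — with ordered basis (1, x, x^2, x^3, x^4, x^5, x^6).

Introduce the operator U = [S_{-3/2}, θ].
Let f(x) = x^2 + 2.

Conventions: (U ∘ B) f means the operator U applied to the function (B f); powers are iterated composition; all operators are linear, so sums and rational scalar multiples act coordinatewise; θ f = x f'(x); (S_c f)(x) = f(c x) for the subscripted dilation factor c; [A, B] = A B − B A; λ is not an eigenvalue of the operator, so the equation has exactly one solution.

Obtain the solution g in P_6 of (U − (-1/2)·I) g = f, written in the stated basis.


write g with unknown coordinates in the stated basis and equate coefficients in (U − (-1/2)·I) g = f
solving from the highest basis element down gives g = 2x^2 + 4
check: U g = 0
so U g − (-1/2)·g = x^2 + 2 = f ✓

the image equals g(x) = 2x^2 + 4


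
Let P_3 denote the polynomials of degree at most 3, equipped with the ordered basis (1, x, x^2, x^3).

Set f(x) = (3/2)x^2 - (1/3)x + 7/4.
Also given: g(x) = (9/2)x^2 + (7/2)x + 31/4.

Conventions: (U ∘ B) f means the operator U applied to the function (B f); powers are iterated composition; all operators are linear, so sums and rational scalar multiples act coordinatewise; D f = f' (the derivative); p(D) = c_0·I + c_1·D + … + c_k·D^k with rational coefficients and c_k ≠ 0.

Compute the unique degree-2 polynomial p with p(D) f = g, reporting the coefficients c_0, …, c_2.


D^0 f = (3/2)x^2 - (1/3)x + 7/4
D^1 f = 3x - 1/3
D^2 f = 3
matching coefficients of g against c_0 f + c_1 Df + … from the top degree down determines the c_i
solution: c_0 = 3, c_1 = 3/2, c_2 = 1

c_0 = 3, c_1 = 3/2, c_2 = 1


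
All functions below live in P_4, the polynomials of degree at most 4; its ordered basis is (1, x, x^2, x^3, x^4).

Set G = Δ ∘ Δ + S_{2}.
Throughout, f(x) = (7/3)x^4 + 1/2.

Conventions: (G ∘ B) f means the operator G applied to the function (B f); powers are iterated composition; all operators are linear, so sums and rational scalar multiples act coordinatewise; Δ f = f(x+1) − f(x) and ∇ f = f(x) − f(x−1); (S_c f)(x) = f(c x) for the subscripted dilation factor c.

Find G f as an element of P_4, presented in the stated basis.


Δ f = (28/3)x^3 + 14x^2 + (28/3)x + 7/3
Δ Δ f = 28x^2 + 56x + 98/3
S_{2} f = (112/3)x^4 + 1/2
(Δ ∘ Δ + S_{2}) f = (112/3)x^4 + 28x^2 + 56x + 199/6

g(x) = (112/3)x^4 + 28x^2 + 56x + 199/6


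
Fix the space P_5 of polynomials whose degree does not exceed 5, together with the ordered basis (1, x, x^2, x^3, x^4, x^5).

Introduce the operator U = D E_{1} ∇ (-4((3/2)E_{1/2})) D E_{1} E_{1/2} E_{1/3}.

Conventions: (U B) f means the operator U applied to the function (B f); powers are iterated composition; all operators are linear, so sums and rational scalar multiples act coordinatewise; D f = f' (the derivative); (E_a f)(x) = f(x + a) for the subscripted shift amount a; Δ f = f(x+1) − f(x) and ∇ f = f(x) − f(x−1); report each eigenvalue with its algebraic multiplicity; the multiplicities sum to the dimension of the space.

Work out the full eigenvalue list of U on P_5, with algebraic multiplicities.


image of 1: 0
image of x: 0
image of x^2: 0
image of x^3: -36
image of x^4: -144x - 408
image of x^5: -360x^2 - 2040x - 2920
the matrix is upper triangular; its diagonal is (0, 0, 0, 0, 0, 0)
for a triangular matrix the eigenvalues are the diagonal entries, with algebraic multiplicity their repetition count

λ = 0 (multiplicity 6)


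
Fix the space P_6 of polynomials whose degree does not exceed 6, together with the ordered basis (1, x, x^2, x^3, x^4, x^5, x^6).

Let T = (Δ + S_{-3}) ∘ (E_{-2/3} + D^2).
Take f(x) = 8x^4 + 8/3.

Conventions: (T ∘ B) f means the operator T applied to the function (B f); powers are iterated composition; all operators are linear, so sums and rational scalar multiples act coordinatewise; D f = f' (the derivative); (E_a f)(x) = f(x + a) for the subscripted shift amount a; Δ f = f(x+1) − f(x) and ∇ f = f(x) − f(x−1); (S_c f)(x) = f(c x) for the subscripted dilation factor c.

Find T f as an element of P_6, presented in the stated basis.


E_{-2/3} f = 8x^4 - (64/3)x^3 + (64/3)x^2 - (256/27)x + 344/81
D f = 32x^3
D D f = 96x^2
(E_{-2/3} + D^2) f = 8x^4 - (64/3)x^3 + (352/3)x^2 - (256/27)x + 344/81
Δ (E_{-2/3} + D^2) f = 32x^3 - 16x^2 + (608/3)x + 2552/27
S_{-3} (E_{-2/3} + D^2) f = 648x^4 + 576x^3 + 1056x^2 + (256/9)x + 344/81
(Δ + S_{-3}) (E_{-2/3} + D^2) f = 648x^4 + 608x^3 + 1040x^2 + (2080/9)x + 8000/81

the result is g(x) = 648x^4 + 608x^3 + 1040x^2 + (2080/9)x + 8000/81


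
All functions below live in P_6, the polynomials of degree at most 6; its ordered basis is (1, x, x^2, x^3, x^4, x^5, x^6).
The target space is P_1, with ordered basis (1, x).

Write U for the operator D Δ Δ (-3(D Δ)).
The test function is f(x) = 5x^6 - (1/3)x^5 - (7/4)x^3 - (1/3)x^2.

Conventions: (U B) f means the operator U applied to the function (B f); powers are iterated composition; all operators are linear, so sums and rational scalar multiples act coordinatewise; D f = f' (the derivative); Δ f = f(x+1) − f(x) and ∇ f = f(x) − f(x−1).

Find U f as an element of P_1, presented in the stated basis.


Δ f = 30x^5 + (220/3)x^4 + (290/3)x^3 + (797/12)x^2 + (269/12)x + 31/12
D Δ f = 150x^4 + (880/3)x^3 + 290x^2 + (797/6)x + 269/12
(-3(D Δ)) f = -450x^4 - 880x^3 - 870x^2 - (797/2)x - 269/4
Δ (-3(D Δ)) f = -1800x^3 - 5340x^2 - 6180x - 5197/2
Δ Δ (-3(D Δ)) f = -5400x^2 - 16080x - 13320
D Δ Δ (-3(D Δ)) f = -10800x - 16080

the image equals g(x) = -10800x - 16080


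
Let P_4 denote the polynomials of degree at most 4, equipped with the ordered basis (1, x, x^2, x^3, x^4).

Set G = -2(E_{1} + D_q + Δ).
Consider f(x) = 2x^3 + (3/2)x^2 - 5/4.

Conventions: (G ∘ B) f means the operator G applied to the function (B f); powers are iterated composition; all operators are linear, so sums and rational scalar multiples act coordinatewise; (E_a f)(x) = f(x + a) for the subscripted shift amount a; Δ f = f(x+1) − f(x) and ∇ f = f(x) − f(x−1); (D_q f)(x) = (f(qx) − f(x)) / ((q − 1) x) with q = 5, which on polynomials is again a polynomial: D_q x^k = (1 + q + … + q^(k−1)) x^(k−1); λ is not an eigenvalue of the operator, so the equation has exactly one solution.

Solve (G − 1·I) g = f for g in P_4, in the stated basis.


write g with unknown coordinates in the stated basis and equate coefficients in (G − 1·I) g = f
solving from the highest basis element down gives g = -(2/3)x^3 + (287/18)x^2 - (2798/27)x + 6743/36
check: G g = (4/3)x^3 + (157/9)x^2 - (2798/27)x + 3349/18
so G g − 1·g = 2x^3 + (3/2)x^2 - 5/4 = f ✓

g(x) = -(2/3)x^3 + (287/18)x^2 - (2798/27)x + 6743/36


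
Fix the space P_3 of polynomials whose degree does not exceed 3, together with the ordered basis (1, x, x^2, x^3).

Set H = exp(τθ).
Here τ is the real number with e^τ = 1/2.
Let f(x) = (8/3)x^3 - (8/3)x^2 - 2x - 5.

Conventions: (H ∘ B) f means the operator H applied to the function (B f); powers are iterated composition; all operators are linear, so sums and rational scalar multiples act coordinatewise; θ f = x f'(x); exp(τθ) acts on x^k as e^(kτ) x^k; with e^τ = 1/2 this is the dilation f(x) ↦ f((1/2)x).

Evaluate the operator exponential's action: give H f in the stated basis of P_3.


the result is g(x) = (1/3)x^3 - (2/3)x^2 - x - 5

exp(τθ) x^k = e^(kτ) x^k; with e^τ = 1/2 this sends x^k to (1/2)^k x^k
x ↦ 1/2 x
x^2 ↦ 1/4 x^2
x^3 ↦ 1/8 x^3
applying this coordinatewise to f: exp(τθ) f = (1/3)x^3 - (2/3)x^2 - x - 5


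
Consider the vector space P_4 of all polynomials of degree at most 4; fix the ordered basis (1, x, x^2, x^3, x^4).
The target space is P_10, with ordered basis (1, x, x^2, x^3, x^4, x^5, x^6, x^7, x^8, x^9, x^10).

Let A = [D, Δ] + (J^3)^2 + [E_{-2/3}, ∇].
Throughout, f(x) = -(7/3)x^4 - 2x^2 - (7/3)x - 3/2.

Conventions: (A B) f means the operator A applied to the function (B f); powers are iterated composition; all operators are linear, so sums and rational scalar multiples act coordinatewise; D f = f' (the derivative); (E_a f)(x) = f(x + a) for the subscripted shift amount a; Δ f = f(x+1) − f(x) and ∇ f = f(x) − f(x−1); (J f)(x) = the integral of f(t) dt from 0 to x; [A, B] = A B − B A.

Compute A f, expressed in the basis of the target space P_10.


the image equals g(x) = -(1/64800)x^10 - (1/10080)x^8 - (1/2160)x^7 - (1/480)x^6

Δ f = -(28/3)x^3 - 14x^2 - (40/3)x - 20/3
D Δ f = -28x^2 - 28x - 40/3
D f = -(28/3)x^3 - 4x - 7/3
Δ D f = -28x^2 - 28x - 40/3
[D, Δ] f = 0
J f = -(7/15)x^5 - (2/3)x^3 - (7/6)x^2 - (3/2)x
J J f = -(7/90)x^6 - (1/6)x^4 - (7/18)x^3 - (3/4)x^2
J J J f = -(1/90)x^7 - (1/30)x^5 - (7/72)x^4 - (1/4)x^3
J J^3 f = -(1/720)x^8 - (1/180)x^6 - (7/360)x^5 - (1/16)x^4
J J J^3 f = -(1/6480)x^9 - (1/1260)x^7 - (7/2160)x^6 - (1/80)x^5
J J J J^3 f = -(1/64800)x^10 - (1/10080)x^8 - (1/2160)x^7 - (1/480)x^6
∇ f = -(28/3)x^3 + 14x^2 - (40/3)x + 2
E_{-2/3} ∇ f = -(28/3)x^3 + (98/3)x^2 - (400/9)x + 1610/81
E_{-2/3} f = -(7/3)x^4 + (56/9)x^3 - (74/9)x^2 + (251/81)x - 629/486
∇ E_{-2/3} f = -(28/3)x^3 + (98/3)x^2 - (400/9)x + 1610/81
[E_{-2/3}, ∇] f = 0
([D, Δ] + (J^3)^2 + [E_{-2/3}, ∇]) f = -(1/64800)x^10 - (1/10080)x^8 - (1/2160)x^7 - (1/480)x^6


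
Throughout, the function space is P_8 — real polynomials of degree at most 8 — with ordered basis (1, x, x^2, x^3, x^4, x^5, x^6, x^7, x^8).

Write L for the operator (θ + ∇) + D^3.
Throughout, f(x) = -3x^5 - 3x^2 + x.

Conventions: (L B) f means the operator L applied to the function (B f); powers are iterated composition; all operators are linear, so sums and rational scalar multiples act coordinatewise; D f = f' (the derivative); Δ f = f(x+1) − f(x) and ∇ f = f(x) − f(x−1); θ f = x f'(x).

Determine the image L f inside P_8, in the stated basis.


θ f = -15x^5 - 6x^2 + x
∇ f = -15x^4 + 30x^3 - 30x^2 + 9x + 1
(θ + ∇) f = -15x^5 - 15x^4 + 30x^3 - 36x^2 + 10x + 1
D f = -15x^4 - 6x + 1
D D f = -60x^3 - 6
D D D f = -180x^2
((θ + ∇) + D^3) f = -15x^5 - 15x^4 + 30x^3 - 216x^2 + 10x + 1

the image equals g(x) = -15x^5 - 15x^4 + 30x^3 - 216x^2 + 10x + 1


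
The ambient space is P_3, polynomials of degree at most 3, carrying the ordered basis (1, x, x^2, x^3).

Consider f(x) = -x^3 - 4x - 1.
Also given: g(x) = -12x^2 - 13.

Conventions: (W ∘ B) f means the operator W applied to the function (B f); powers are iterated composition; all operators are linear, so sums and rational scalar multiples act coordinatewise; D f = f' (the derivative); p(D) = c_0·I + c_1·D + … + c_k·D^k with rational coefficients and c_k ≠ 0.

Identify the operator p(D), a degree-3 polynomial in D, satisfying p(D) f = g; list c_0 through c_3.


D^0 f = -x^3 - 4x - 1
D^1 f = -3x^2 - 4
D^2 f = -6x
D^3 f = -6
matching coefficients of g against c_0 f + c_1 Df + … from the top degree down determines the c_i
solution: c_0 = 0, c_1 = 4, c_2 = 0, c_3 = -1/2

c_0 = 0, c_1 = 4, c_2 = 0, c_3 = -1/2


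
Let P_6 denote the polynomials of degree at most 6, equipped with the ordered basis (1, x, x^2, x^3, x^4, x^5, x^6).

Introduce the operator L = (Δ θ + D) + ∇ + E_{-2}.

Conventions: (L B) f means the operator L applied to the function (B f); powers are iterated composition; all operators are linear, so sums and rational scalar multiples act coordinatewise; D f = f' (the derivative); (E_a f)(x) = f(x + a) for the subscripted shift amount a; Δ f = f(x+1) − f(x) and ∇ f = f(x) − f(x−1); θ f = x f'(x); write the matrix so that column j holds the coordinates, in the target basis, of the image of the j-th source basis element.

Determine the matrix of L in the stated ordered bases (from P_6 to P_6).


image of 1: 1
image of x: x + 1
image of x^2: x^2 + 4x + 5
image of x^3: x^3 + 9x^2 + 18x - 4
image of x^4: x^4 + 16x^3 + 42x^2 - 12x + 19
image of x^5: x^5 + 25x^4 + 80x^3 - 20x^2 + 100x - 26
image of x^6: x^6 + 36x^5 + 135x^4 - 20x^3 + 315x^2 - 150x + 69
each image's coordinates form column j of the matrix

the matrix is [[1, 1, 5, -4, 19, -26, 69]; [0, 1, 4, 18, -12, 100, -150]; [0, 0, 1, 9, 42, -20, 315]; [0, 0, 0, 1, 16, 80, -20]; [0, 0, 0, 0, 1, 25, 135]; [0, 0, 0, 0, 0, 1, 36]; [0, 0, 0, 0, 0, 0, 1]] (rows listed top to bottom)


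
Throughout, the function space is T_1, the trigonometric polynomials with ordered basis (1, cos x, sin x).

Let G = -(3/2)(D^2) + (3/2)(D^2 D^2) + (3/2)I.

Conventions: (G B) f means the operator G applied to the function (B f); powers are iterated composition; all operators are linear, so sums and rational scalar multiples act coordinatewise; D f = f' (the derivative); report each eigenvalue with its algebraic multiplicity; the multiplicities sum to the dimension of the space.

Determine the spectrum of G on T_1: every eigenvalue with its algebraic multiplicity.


image of 1: 3/2
image of cos x: (9/2)cos x
image of sin x: (9/2)sin x
the matrix is diagonal; its diagonal is (3/2, 9/2, 9/2)
for a triangular matrix the eigenvalues are the diagonal entries, with algebraic multiplicity their repetition count

λ = 3/2 (multiplicity 1), λ = 9/2 (multiplicity 2)


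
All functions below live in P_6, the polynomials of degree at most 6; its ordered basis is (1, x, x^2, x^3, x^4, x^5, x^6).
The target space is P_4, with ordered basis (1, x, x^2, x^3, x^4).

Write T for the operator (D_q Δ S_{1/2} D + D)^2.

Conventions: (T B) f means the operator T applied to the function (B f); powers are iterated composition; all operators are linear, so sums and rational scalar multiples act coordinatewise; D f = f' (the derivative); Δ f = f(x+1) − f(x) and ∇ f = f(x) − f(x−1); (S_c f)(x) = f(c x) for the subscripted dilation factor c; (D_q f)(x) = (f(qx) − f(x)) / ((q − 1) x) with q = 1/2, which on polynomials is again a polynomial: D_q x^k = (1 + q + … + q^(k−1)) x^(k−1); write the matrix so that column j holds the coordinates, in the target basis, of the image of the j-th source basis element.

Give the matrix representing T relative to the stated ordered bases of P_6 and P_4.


the matrix is [[0, 0, 2, 0, 33/4, 165/16, 3315/256]; [0, 0, 0, 6, 0, 125/8, 375/16]; [0, 0, 0, 0, 12, 0, 2355/128]; [0, 0, 0, 0, 0, 20, 0]; [0, 0, 0, 0, 0, 0, 30]] (rows listed top to bottom)

image of 1: 0
image of x: 0
image of x^2: 2
image of x^3: 6x
image of x^4: 12x^2 + 33/4
image of x^5: 20x^3 + (125/8)x + 165/16
image of x^6: 30x^4 + (2355/128)x^2 + (375/16)x + 3315/256
each image's coordinates form column j of the matrix


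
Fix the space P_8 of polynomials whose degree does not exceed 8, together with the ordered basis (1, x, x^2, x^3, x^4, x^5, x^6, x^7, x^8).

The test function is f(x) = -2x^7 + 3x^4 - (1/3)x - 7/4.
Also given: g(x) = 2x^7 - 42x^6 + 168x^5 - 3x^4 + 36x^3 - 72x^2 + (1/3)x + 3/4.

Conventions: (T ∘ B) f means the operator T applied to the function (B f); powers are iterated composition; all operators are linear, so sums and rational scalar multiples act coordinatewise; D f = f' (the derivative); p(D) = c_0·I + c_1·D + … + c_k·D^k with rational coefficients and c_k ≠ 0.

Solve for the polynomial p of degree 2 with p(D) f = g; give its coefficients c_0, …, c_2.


p(D) = -I + 3·D − 2·D^2, i.e. c_0 = -1, c_1 = 3, c_2 = -2

D^0 f = -2x^7 + 3x^4 - (1/3)x - 7/4
D^1 f = -14x^6 + 12x^3 - 1/3
D^2 f = -84x^5 + 36x^2
matching coefficients of g against c_0 f + c_1 Df + … from the top degree down determines the c_i
solution: c_0 = -1, c_1 = 3, c_2 = -2


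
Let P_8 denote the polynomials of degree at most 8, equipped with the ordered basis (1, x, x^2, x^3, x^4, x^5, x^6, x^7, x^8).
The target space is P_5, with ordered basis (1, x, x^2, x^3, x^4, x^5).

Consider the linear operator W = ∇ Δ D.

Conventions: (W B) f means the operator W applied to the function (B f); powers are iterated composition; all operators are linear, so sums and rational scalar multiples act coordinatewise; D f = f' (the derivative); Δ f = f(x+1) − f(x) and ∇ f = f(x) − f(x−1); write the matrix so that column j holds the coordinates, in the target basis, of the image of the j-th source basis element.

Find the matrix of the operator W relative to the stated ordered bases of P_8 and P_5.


image of 1: 0
image of x: 0
image of x^2: 0
image of x^3: 6
image of x^4: 24x
image of x^5: 60x^2 + 10
image of x^6: 120x^3 + 60x
image of x^7: 210x^4 + 210x^2 + 14
image of x^8: 336x^5 + 560x^3 + 112x
each image's coordinates form column j of the matrix

the matrix is [[0, 0, 0, 6, 0, 10, 0, 14, 0]; [0, 0, 0, 0, 24, 0, 60, 0, 112]; [0, 0, 0, 0, 0, 60, 0, 210, 0]; [0, 0, 0, 0, 0, 0, 120, 0, 560]; [0, 0, 0, 0, 0, 0, 0, 210, 0]; [0, 0, 0, 0, 0, 0, 0, 0, 336]] (rows listed top to bottom)


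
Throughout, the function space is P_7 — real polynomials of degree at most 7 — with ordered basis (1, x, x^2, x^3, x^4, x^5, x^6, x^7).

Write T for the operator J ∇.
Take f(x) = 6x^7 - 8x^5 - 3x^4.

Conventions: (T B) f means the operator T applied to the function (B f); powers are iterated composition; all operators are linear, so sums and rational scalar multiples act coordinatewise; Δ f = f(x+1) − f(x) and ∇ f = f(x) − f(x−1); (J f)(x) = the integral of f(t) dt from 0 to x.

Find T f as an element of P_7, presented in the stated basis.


the image equals g(x) = 6x^7 - 21x^6 + 34x^5 - (71/2)x^4 + (64/3)x^3 - 7x^2 + x

∇ f = 42x^6 - 126x^5 + 170x^4 - 142x^3 + 64x^2 - 14x + 1
J ∇ f = 6x^7 - 21x^6 + 34x^5 - (71/2)x^4 + (64/3)x^3 - 7x^2 + x
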